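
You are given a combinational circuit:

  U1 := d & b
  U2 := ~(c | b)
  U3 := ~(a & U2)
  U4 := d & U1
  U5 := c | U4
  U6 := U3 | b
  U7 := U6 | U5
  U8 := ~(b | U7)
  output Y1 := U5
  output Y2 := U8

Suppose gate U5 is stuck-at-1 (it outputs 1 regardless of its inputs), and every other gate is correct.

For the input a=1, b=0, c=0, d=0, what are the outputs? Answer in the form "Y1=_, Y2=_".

Y1=1, Y2=0

Propagate with U5 forced: U1=0, U2=1, U3=0, U4=0, U5=1 [stuck-at-1], U6=0, U7=1, U8=0.
So the outputs are Y1=1, Y2=0. (Without the fault they would be Y1=0, Y2=1.)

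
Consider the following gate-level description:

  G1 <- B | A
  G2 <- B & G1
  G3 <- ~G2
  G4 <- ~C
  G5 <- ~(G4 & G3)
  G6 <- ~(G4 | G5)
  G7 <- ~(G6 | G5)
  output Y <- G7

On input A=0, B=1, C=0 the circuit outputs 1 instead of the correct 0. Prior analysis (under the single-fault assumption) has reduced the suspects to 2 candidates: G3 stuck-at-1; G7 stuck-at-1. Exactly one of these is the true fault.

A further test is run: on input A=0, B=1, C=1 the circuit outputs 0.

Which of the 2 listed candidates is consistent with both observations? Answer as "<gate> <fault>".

G3 stuck-at-1

Evaluate each candidate on input A=0, B=1, C=1:
  G3 stuck-at-1: G1=1, G2=1, G3=1 [stuck-at-1], G4=0, G5=1, G6=0, G7=0 → 0 — matches
  G7 stuck-at-1: G1=1, G2=1, G3=0, G4=0, G5=1, G6=0, G7=1 [stuck-at-1] → 1 — eliminated
Only G3 stuck-at-1 reproduces the observed 0.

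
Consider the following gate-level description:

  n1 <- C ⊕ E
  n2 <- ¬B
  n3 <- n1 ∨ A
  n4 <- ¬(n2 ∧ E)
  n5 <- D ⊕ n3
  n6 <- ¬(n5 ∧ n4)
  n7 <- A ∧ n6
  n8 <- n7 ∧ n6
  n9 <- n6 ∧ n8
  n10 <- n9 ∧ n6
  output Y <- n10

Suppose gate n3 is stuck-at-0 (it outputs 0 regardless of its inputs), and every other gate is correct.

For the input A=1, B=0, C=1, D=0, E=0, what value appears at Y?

Propagate with n3 forced: n1=1, n2=1, n3=0 [stuck-at-0], n4=1, n5=0, n6=1, n7=1, n8=1, n9=1, n10=1.
So Y = 1. (Without the fault it would be 0.)

1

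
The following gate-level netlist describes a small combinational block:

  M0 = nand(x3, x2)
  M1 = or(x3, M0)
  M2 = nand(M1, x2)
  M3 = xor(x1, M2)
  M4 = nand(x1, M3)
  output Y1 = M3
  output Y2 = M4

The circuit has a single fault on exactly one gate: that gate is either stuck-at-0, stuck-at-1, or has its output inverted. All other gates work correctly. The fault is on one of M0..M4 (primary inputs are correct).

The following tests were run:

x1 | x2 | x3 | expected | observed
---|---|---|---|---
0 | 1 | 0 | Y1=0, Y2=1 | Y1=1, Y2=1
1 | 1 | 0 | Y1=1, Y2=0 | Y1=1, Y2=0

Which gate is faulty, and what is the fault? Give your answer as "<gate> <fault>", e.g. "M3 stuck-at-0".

Fault-free values for test 1 (x1=0, x2=1, x3=0): M0=1, M1=1, M2=0, M3=0, M4=1, giving Y1=0, Y2=1. Observed Y1=1, Y2=1.
Test 1: faults giving observed Y1=1, Y2=1 are {M0 stuck-at-0, M0 inverted output, M1 stuck-at-0, M1 inverted output, M2 stuck-at-1, M2 inverted output, M3 stuck-at-1, M3 inverted output}.
Test 2 (x1=1, x2=1, x3=0): fault-free M0=1, M1=1, M2=0, M3=1, M4=0 → Y1=1, Y2=0; observed Y1=1, Y2=0. Eliminates M0 stuck-at-0, M0 inverted output, M1 stuck-at-0, M1 inverted output, M2 stuck-at-1, M2 inverted output, M3 inverted output.
Only M3 stuck-at-1 is consistent with every test.

M3 stuck-at-1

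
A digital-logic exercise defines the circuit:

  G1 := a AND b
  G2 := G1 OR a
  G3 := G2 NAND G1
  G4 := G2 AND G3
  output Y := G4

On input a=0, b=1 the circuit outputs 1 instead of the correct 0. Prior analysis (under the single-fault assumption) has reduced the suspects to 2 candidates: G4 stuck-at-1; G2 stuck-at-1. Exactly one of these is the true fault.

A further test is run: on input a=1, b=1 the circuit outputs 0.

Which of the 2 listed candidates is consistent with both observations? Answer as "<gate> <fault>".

Evaluate each candidate on input a=1, b=1:
  G4 stuck-at-1: G1=1, G2=1, G3=0, G4=1 [stuck-at-1] → 1 — eliminated
  G2 stuck-at-1: G1=1, G2=1 [stuck-at-1], G3=0, G4=0 → 0 — matches
Only G2 stuck-at-1 reproduces the observed 0.

G2 stuck-at-1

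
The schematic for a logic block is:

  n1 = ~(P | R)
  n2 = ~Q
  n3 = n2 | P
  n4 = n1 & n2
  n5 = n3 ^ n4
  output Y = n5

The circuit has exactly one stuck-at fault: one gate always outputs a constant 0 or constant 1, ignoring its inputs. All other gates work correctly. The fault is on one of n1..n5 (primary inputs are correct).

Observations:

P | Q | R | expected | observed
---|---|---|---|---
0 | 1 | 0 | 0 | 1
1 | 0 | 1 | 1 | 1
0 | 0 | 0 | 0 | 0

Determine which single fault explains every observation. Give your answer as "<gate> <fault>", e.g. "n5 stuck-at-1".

n3 stuck-at-1

Fault-free values for test 1 (P=0, Q=1, R=0): n1=1, n2=0, n3=0, n4=0, n5=0, giving Y=0. Observed 1.
Test 1: faults giving observed 1 are {n3 stuck-at-1, n4 stuck-at-1, n5 stuck-at-1}.
Test 2 (P=1, Q=0, R=1): fault-free n1=0, n2=1, n3=1, n4=0, n5=1 → 1; observed 1. Eliminates n4 stuck-at-1.
Test 3 (P=0, Q=0, R=0): fault-free n1=1, n2=1, n3=1, n4=1, n5=0 → 0; observed 0. Eliminates n5 stuck-at-1.
Only n3 stuck-at-1 is consistent with every test.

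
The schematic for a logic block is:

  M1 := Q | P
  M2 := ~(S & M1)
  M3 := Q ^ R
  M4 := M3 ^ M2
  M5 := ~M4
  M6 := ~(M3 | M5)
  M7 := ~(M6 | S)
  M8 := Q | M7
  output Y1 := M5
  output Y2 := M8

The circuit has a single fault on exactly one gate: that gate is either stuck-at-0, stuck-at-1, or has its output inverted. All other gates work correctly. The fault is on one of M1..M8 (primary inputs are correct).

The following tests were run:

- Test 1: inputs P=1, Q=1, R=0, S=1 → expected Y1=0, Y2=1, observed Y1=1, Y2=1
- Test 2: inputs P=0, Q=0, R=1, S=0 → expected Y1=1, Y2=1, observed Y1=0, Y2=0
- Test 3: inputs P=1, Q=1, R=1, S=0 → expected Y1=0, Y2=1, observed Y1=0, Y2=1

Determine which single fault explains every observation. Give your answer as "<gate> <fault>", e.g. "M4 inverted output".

M3 stuck-at-0

Fault-free values for test 1 (P=1, Q=1, R=0, S=1): M1=1, M2=0, M3=1, M4=1, M5=0, M6=0, M7=0, M8=1, giving Y1=0, Y2=1. Observed Y1=1, Y2=1.
Test 1: faults giving observed Y1=1, Y2=1 are {M1 stuck-at-0, M1 inverted output, M2 stuck-at-1, M2 inverted output, M3 stuck-at-0, M3 inverted output, M4 stuck-at-0, M4 inverted output, M5 stuck-at-1, M5 inverted output}.
Test 2 (P=0, Q=0, R=1, S=0): fault-free M1=0, M2=1, M3=1, M4=0, M5=1, M6=0, M7=1, M8=1 → Y1=1, Y2=1; observed Y1=0, Y2=0. Eliminates M1 stuck-at-0, M1 inverted output, M2 stuck-at-1, M2 inverted output, M4 stuck-at-0, M4 inverted output, M5 stuck-at-1, M5 inverted output.
Test 3 (P=1, Q=1, R=1, S=0): fault-free M1=1, M2=1, M3=0, M4=1, M5=0, M6=1, M7=0, M8=1 → Y1=0, Y2=1; observed Y1=0, Y2=1. Eliminates M3 inverted output.
Only M3 stuck-at-0 is consistent with every test.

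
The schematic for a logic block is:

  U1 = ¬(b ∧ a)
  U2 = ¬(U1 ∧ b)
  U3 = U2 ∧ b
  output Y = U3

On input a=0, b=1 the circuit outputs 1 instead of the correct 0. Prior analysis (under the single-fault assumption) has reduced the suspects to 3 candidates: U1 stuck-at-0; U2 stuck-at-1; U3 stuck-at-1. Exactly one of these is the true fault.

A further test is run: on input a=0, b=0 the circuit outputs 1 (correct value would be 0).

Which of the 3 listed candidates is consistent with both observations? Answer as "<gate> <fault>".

Evaluate each candidate on input a=0, b=0:
  U1 stuck-at-0: U1=0 [stuck-at-0], U2=1, U3=0 → 0 — eliminated
  U2 stuck-at-1: U1=1, U2=1 [stuck-at-1], U3=0 → 0 — eliminated
  U3 stuck-at-1: U1=1, U2=1, U3=1 [stuck-at-1] → 1 — matches
Only U3 stuck-at-1 reproduces the observed 1.

U3 stuck-at-1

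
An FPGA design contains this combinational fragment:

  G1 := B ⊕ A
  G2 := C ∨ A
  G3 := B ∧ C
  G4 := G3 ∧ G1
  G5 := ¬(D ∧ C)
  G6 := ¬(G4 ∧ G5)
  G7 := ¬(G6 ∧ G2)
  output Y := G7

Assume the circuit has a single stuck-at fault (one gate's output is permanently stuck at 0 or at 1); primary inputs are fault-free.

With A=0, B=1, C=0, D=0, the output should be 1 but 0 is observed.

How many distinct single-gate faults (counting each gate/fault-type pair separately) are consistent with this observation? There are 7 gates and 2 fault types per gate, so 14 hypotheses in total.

Fault-free: G1=1, G2=0, G3=0, G4=0, G5=1, G6=1, G7=1 → 1. Observed 0.
  G1 stuck-at-0: output 1 ✗
  G1 stuck-at-1: output 1 ✗
  G2 stuck-at-0: output 1 ✗
  G2 stuck-at-1: output 0 ✓
  G3 stuck-at-0: output 1 ✗
  G3 stuck-at-1: output 1 ✗
  G4 stuck-at-0: output 1 ✗
  G4 stuck-at-1: output 1 ✗
  G5 stuck-at-0: output 1 ✗
  G5 stuck-at-1: output 1 ✗
  G6 stuck-at-0: output 1 ✗
  G6 stuck-at-1: output 1 ✗
  G7 stuck-at-0: output 0 ✓
  G7 stuck-at-1: output 1 ✗
Consistent faults: {G2 stuck-at-1, G7 stuck-at-0} — 2 in all.

2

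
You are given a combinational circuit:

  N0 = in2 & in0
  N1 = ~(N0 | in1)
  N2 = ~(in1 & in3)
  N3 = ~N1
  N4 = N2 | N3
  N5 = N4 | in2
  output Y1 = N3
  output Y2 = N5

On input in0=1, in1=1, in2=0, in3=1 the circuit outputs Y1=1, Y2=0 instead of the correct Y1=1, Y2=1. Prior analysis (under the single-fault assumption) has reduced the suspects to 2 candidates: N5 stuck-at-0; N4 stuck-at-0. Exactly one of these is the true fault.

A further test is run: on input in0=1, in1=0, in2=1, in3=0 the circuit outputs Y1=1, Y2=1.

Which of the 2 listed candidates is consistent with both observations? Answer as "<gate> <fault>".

N4 stuck-at-0

Evaluate each candidate on input in0=1, in1=0, in2=1, in3=0:
  N5 stuck-at-0: N0=1, N1=0, N2=1, N3=1, N4=1, N5=0 [stuck-at-0] → Y1=1, Y2=0 — eliminated
  N4 stuck-at-0: N0=1, N1=0, N2=1, N3=1, N4=0 [stuck-at-0], N5=1 → Y1=1, Y2=1 — matches
Only N4 stuck-at-0 reproduces the observed Y1=1, Y2=1.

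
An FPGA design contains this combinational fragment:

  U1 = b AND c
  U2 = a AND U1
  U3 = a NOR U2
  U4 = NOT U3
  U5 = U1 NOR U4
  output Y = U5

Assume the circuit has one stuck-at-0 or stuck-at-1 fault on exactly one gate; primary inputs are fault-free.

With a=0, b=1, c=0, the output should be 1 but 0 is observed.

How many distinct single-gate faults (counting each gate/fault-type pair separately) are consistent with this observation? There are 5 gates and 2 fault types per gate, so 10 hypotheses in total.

5

Fault-free: U1=0, U2=0, U3=1, U4=0, U5=1 → 1. Observed 0.
  U1 stuck-at-0: output 1 ✗
  U1 stuck-at-1: output 0 ✓
  U2 stuck-at-0: output 1 ✗
  U2 stuck-at-1: output 0 ✓
  U3 stuck-at-0: output 0 ✓
  U3 stuck-at-1: output 1 ✗
  U4 stuck-at-0: output 1 ✗
  U4 stuck-at-1: output 0 ✓
  U5 stuck-at-0: output 0 ✓
  U5 stuck-at-1: output 1 ✗
Consistent faults: {U1 stuck-at-1, U2 stuck-at-1, U3 stuck-at-0, U4 stuck-at-1, U5 stuck-at-0} — 5 in all.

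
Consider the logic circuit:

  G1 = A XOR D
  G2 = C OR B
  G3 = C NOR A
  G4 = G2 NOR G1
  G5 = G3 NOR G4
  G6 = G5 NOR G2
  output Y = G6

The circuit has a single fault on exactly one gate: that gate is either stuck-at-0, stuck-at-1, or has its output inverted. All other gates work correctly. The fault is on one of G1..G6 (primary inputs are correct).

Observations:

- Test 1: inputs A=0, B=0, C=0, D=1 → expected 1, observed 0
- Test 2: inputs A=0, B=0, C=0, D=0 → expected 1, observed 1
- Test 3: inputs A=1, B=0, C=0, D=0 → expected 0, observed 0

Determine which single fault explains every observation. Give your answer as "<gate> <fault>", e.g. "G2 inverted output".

G3 stuck-at-0

Fault-free values for test 1 (A=0, B=0, C=0, D=1): G1=1, G2=0, G3=1, G4=0, G5=0, G6=1, giving Y=1. Observed 0.
Test 1: faults giving observed 0 are {G2 stuck-at-1, G2 inverted output, G3 stuck-at-0, G3 inverted output, G5 stuck-at-1, G5 inverted output, G6 stuck-at-0, G6 inverted output}.
Test 2 (A=0, B=0, C=0, D=0): fault-free G1=0, G2=0, G3=1, G4=1, G5=0, G6=1 → 1; observed 1. Eliminates G2 stuck-at-1, G2 inverted output, G5 stuck-at-1, G5 inverted output, G6 stuck-at-0, G6 inverted output.
Test 3 (A=1, B=0, C=0, D=0): fault-free G1=1, G2=0, G3=0, G4=0, G5=1, G6=0 → 0; observed 0. Eliminates G3 inverted output.
Only G3 stuck-at-0 is consistent with every test.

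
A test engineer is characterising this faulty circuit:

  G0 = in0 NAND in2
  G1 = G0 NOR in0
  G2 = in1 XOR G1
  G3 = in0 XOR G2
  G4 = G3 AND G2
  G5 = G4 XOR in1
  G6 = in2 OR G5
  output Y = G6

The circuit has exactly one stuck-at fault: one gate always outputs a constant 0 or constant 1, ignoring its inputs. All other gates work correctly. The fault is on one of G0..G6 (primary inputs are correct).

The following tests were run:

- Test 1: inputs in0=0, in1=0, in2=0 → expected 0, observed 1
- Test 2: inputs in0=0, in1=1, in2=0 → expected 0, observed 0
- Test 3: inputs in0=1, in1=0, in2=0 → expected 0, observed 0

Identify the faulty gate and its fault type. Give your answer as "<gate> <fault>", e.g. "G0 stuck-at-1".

Fault-free values for test 1 (in0=0, in1=0, in2=0): G0=1, G1=0, G2=0, G3=0, G4=0, G5=0, G6=0, giving Y=0. Observed 1.
Test 1: faults giving observed 1 are {G0 stuck-at-0, G1 stuck-at-1, G2 stuck-at-1, G4 stuck-at-1, G5 stuck-at-1, G6 stuck-at-1}.
Test 2 (in0=0, in1=1, in2=0): fault-free G0=1, G1=0, G2=1, G3=1, G4=1, G5=0, G6=0 → 0; observed 0. Eliminates G0 stuck-at-0, G1 stuck-at-1, G5 stuck-at-1, G6 stuck-at-1.
Test 3 (in0=1, in1=0, in2=0): fault-free G0=1, G1=0, G2=0, G3=1, G4=0, G5=0, G6=0 → 0; observed 0. Eliminates G4 stuck-at-1.
Only G2 stuck-at-1 is consistent with every test.

G2 stuck-at-1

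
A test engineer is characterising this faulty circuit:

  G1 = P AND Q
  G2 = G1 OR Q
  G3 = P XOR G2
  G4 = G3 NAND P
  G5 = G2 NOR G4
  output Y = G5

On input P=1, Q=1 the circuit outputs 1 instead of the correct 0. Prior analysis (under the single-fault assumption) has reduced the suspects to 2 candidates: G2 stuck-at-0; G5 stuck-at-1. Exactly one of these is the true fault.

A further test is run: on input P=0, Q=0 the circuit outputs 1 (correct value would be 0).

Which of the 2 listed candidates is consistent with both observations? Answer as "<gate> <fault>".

Evaluate each candidate on input P=0, Q=0:
  G2 stuck-at-0: G1=0, G2=0 [stuck-at-0], G3=0, G4=1, G5=0 → 0 — eliminated
  G5 stuck-at-1: G1=0, G2=0, G3=0, G4=1, G5=1 [stuck-at-1] → 1 — matches
Only G5 stuck-at-1 reproduces the observed 1.

G5 stuck-at-1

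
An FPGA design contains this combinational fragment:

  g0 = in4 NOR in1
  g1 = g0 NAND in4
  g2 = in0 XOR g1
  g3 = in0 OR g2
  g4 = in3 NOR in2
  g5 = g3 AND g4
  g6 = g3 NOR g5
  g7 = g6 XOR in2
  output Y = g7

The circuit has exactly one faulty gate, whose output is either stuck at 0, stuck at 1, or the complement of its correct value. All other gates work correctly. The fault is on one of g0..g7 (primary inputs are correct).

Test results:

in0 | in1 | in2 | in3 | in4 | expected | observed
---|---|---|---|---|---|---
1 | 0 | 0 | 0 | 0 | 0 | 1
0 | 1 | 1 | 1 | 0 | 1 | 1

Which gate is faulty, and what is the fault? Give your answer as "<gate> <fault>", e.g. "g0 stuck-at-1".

g7 stuck-at-1

Fault-free values for test 1 (in0=1, in1=0, in2=0, in3=0, in4=0): g0=1, g1=1, g2=0, g3=1, g4=1, g5=1, g6=0, g7=0, giving Y=0. Observed 1.
Test 1: faults giving observed 1 are {g3 stuck-at-0, g3 inverted output, g6 stuck-at-1, g6 inverted output, g7 stuck-at-1, g7 inverted output}.
Test 2 (in0=0, in1=1, in2=1, in3=1, in4=0): fault-free g0=0, g1=1, g2=1, g3=1, g4=0, g5=0, g6=0, g7=1 → 1; observed 1. Eliminates g3 stuck-at-0, g3 inverted output, g6 stuck-at-1, g6 inverted output, g7 inverted output.
Only g7 stuck-at-1 is consistent with every test.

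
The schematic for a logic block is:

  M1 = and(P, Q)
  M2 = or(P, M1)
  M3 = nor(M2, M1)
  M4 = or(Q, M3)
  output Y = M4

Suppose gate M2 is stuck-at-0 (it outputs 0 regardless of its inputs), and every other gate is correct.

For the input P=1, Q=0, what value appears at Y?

1

Propagate with M2 forced: M1=0, M2=0 [stuck-at-0], M3=1, M4=1.
So Y = 1. (Without the fault it would be 0.)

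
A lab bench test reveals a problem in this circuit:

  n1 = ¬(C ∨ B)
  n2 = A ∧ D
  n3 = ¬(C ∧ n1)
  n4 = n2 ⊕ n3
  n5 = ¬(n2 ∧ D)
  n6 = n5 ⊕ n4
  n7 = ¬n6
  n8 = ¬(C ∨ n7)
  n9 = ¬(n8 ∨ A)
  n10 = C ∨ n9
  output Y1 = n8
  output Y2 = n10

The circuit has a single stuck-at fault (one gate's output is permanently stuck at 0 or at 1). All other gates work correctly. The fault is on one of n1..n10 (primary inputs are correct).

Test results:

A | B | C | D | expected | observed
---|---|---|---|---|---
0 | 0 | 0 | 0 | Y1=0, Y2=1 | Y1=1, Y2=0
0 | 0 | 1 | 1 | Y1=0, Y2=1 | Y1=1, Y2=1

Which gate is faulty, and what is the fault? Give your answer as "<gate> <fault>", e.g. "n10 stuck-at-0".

Fault-free values for test 1 (A=0, B=0, C=0, D=0): n1=1, n2=0, n3=1, n4=1, n5=1, n6=0, n7=1, n8=0, n9=1, n10=1, giving Y1=0, Y2=1. Observed Y1=1, Y2=0.
Test 1: faults giving observed Y1=1, Y2=0 are {n2 stuck-at-1, n3 stuck-at-0, n4 stuck-at-0, n5 stuck-at-0, n6 stuck-at-1, n7 stuck-at-0, n8 stuck-at-1}.
Test 2 (A=0, B=0, C=1, D=1): fault-free n1=0, n2=0, n3=1, n4=1, n5=1, n6=0, n7=1, n8=0, n9=1, n10=1 → Y1=0, Y2=1; observed Y1=1, Y2=1. Eliminates n2 stuck-at-1, n3 stuck-at-0, n4 stuck-at-0, n5 stuck-at-0, n6 stuck-at-1, n7 stuck-at-0.
Only n8 stuck-at-1 is consistent with every test.

n8 stuck-at-1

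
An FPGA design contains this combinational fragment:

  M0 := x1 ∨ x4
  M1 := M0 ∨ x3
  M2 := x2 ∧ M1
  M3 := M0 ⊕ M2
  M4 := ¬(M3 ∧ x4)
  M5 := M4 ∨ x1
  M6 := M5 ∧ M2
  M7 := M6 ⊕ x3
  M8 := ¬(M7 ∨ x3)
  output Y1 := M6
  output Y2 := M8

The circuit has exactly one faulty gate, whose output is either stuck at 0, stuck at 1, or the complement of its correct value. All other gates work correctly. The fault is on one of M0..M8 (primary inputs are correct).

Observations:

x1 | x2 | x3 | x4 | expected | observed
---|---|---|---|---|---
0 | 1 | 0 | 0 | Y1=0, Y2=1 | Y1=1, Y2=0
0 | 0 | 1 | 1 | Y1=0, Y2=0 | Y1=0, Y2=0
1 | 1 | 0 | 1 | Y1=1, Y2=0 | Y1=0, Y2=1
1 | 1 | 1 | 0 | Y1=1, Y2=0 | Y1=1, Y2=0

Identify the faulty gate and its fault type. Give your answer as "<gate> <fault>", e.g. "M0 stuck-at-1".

M0 inverted output

Fault-free values for test 1 (x1=0, x2=1, x3=0, x4=0): M0=0, M1=0, M2=0, M3=0, M4=1, M5=1, M6=0, M7=0, M8=1, giving Y1=0, Y2=1. Observed Y1=1, Y2=0.
Test 1: faults giving observed Y1=1, Y2=0 are {M0 stuck-at-1, M0 inverted output, M1 stuck-at-1, M1 inverted output, M2 stuck-at-1, M2 inverted output, M6 stuck-at-1, M6 inverted output}.
Test 2 (x1=0, x2=0, x3=1, x4=1): fault-free M0=1, M1=1, M2=0, M3=1, M4=0, M5=0, M6=0, M7=1, M8=0 → Y1=0, Y2=0; observed Y1=0, Y2=0. Eliminates M2 stuck-at-1, M2 inverted output, M6 stuck-at-1, M6 inverted output.
Test 3 (x1=1, x2=1, x3=0, x4=1): fault-free M0=1, M1=1, M2=1, M3=0, M4=1, M5=1, M6=1, M7=1, M8=0 → Y1=1, Y2=0; observed Y1=0, Y2=1. Eliminates M0 stuck-at-1, M1 stuck-at-1.
Test 4 (x1=1, x2=1, x3=1, x4=0): fault-free M0=1, M1=1, M2=1, M3=0, M4=1, M5=1, M6=1, M7=0, M8=0 → Y1=1, Y2=0; observed Y1=1, Y2=0. Eliminates M1 inverted output.
Only M0 inverted output is consistent with every test.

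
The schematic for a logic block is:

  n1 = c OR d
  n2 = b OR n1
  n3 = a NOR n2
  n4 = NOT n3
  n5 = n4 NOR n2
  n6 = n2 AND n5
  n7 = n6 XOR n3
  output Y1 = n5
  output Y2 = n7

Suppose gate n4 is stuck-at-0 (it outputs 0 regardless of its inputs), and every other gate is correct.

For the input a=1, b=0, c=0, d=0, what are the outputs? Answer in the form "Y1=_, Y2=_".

Y1=1, Y2=0

Propagate with n4 forced: n1=0, n2=0, n3=0, n4=0 [stuck-at-0], n5=1, n6=0, n7=0.
So the outputs are Y1=1, Y2=0. (Without the fault they would be Y1=0, Y2=0.)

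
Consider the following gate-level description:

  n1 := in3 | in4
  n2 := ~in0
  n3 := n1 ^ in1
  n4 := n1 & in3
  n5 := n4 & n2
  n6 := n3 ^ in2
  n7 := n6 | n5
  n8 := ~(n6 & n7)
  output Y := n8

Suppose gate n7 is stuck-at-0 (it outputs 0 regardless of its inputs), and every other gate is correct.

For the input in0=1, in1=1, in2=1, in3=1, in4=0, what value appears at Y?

Propagate with n7 forced: n1=1, n2=0, n3=0, n4=1, n5=0, n6=1, n7=0 [stuck-at-0], n8=1.
So Y = 1. (Without the fault it would be 0.)

1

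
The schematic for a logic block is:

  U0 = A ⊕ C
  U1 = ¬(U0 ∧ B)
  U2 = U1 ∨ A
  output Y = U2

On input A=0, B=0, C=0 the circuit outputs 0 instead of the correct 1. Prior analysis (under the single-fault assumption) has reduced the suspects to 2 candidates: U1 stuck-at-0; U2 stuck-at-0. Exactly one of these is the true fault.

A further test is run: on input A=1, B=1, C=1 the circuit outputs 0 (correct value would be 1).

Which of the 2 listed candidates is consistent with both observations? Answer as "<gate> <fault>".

Evaluate each candidate on input A=1, B=1, C=1:
  U1 stuck-at-0: U0=0, U1=0 [stuck-at-0], U2=1 → 1 — eliminated
  U2 stuck-at-0: U0=0, U1=1, U2=0 [stuck-at-0] → 0 — matches
Only U2 stuck-at-0 reproduces the observed 0.

U2 stuck-at-0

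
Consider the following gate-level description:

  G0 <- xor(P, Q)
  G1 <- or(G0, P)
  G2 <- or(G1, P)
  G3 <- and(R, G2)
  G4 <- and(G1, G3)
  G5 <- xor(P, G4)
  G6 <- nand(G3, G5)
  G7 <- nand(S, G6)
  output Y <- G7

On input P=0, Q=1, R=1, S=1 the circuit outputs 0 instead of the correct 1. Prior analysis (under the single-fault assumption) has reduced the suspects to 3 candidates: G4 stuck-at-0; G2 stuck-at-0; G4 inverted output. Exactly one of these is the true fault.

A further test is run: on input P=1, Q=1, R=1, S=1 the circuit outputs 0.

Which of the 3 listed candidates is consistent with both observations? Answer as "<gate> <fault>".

Evaluate each candidate on input P=1, Q=1, R=1, S=1:
  G4 stuck-at-0: G0=0, G1=1, G2=1, G3=1, G4=0 [stuck-at-0], G5=1, G6=0, G7=1 → 1 — eliminated
  G2 stuck-at-0: G0=0, G1=1, G2=0 [stuck-at-0], G3=0, G4=0, G5=1, G6=1, G7=0 → 0 — matches
  G4 inverted output: G0=0, G1=1, G2=1, G3=1, G4=0 [inverted output], G5=1, G6=0, G7=1 → 1 — eliminated
Only G2 stuck-at-0 reproduces the observed 0.

G2 stuck-at-0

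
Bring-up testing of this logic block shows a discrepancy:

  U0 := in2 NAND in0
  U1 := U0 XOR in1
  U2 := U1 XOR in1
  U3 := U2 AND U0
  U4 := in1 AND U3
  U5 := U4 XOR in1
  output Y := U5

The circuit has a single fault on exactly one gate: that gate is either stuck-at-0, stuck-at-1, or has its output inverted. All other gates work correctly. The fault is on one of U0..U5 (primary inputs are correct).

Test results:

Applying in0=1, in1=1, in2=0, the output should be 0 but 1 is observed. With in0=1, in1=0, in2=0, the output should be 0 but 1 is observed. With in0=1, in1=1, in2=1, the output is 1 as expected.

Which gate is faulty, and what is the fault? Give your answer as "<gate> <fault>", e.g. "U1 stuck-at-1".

Fault-free values for test 1 (in0=1, in1=1, in2=0): U0=1, U1=0, U2=1, U3=1, U4=1, U5=0, giving Y=0. Observed 1.
Test 1: faults giving observed 1 are {U0 stuck-at-0, U0 inverted output, U1 stuck-at-1, U1 inverted output, U2 stuck-at-0, U2 inverted output, U3 stuck-at-0, U3 inverted output, U4 stuck-at-0, U4 inverted output, U5 stuck-at-1, U5 inverted output}.
Test 2 (in0=1, in1=0, in2=0): fault-free U0=1, U1=1, U2=1, U3=1, U4=0, U5=0 → 0; observed 1. Eliminates U0 stuck-at-0, U0 inverted output, U1 stuck-at-1, U1 inverted output, U2 stuck-at-0, U2 inverted output, U3 stuck-at-0, U3 inverted output, U4 stuck-at-0.
Test 3 (in0=1, in1=1, in2=1): fault-free U0=0, U1=1, U2=0, U3=0, U4=0, U5=1 → 1; observed 1. Eliminates U4 inverted output, U5 inverted output.
Only U5 stuck-at-1 is consistent with every test.

U5 stuck-at-1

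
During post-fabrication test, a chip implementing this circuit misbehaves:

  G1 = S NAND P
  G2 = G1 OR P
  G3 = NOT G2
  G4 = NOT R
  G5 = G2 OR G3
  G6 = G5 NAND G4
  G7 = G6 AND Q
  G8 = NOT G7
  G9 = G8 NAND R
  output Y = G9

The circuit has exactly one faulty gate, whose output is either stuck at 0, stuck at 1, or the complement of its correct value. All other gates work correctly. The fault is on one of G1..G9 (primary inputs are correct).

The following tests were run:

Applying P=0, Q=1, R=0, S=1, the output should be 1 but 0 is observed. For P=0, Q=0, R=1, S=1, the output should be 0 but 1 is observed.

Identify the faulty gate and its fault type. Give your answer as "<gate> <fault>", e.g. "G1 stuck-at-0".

Fault-free values for test 1 (P=0, Q=1, R=0, S=1): G1=1, G2=1, G3=0, G4=1, G5=1, G6=0, G7=0, G8=1, G9=1, giving Y=1. Observed 0.
Test 1: faults giving observed 0 are {G9 stuck-at-0, G9 inverted output}.
Test 2 (P=0, Q=0, R=1, S=1): fault-free G1=1, G2=1, G3=0, G4=0, G5=1, G6=1, G7=0, G8=1, G9=0 → 0; observed 1. Eliminates G9 stuck-at-0.
Only G9 inverted output is consistent with every test.

G9 inverted output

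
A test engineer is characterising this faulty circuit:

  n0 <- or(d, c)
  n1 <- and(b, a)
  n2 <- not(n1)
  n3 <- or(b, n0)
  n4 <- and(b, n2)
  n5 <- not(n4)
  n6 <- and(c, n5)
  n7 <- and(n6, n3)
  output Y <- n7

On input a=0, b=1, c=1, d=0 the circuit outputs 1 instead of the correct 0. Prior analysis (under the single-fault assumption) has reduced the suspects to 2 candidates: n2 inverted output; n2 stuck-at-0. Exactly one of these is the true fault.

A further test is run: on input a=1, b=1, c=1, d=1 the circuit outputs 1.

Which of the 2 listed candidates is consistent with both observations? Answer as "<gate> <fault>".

n2 stuck-at-0

Evaluate each candidate on input a=1, b=1, c=1, d=1:
  n2 inverted output: n0=1, n1=1, n2=1 [inverted output], n3=1, n4=1, n5=0, n6=0, n7=0 → 0 — eliminated
  n2 stuck-at-0: n0=1, n1=1, n2=0 [stuck-at-0], n3=1, n4=0, n5=1, n6=1, n7=1 → 1 — matches
Only n2 stuck-at-0 reproduces the observed 1.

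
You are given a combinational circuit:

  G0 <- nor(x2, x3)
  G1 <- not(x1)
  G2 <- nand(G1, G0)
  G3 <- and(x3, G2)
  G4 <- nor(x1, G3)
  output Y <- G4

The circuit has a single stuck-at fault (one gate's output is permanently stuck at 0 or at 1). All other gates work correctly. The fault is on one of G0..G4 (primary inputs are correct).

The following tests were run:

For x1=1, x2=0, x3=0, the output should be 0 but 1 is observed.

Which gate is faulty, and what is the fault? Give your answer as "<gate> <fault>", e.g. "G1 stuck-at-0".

G4 stuck-at-1

Fault-free values for test 1 (x1=1, x2=0, x3=0): G0=1, G1=0, G2=1, G3=0, G4=0, giving Y=0. Observed 1.
Test 1: faults giving observed 1 are {G4 stuck-at-1}.
Only G4 stuck-at-1 is consistent with every test.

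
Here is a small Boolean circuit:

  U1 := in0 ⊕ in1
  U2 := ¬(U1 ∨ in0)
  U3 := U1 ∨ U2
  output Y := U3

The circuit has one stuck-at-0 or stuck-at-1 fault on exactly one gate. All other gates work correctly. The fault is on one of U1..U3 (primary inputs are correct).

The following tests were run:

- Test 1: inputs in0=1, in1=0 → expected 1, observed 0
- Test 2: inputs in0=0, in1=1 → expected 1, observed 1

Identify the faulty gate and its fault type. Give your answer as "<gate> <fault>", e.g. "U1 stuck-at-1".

Fault-free values for test 1 (in0=1, in1=0): U1=1, U2=0, U3=1, giving Y=1. Observed 0.
Test 1: faults giving observed 0 are {U1 stuck-at-0, U3 stuck-at-0}.
Test 2 (in0=0, in1=1): fault-free U1=1, U2=0, U3=1 → 1; observed 1. Eliminates U3 stuck-at-0.
Only U1 stuck-at-0 is consistent with every test.

U1 stuck-at-0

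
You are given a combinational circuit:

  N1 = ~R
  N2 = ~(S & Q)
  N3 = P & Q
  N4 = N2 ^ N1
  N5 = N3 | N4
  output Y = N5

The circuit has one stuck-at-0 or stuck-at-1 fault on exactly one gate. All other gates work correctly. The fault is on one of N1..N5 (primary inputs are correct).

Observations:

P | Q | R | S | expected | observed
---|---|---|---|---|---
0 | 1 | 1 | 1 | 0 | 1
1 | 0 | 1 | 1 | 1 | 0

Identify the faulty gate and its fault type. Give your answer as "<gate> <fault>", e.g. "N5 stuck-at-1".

N1 stuck-at-1

Fault-free values for test 1 (P=0, Q=1, R=1, S=1): N1=0, N2=0, N3=0, N4=0, N5=0, giving Y=0. Observed 1.
Test 1: faults giving observed 1 are {N1 stuck-at-1, N2 stuck-at-1, N3 stuck-at-1, N4 stuck-at-1, N5 stuck-at-1}.
Test 2 (P=1, Q=0, R=1, S=1): fault-free N1=0, N2=1, N3=0, N4=1, N5=1 → 1; observed 0. Eliminates N2 stuck-at-1, N3 stuck-at-1, N4 stuck-at-1, N5 stuck-at-1.
Only N1 stuck-at-1 is consistent with every test.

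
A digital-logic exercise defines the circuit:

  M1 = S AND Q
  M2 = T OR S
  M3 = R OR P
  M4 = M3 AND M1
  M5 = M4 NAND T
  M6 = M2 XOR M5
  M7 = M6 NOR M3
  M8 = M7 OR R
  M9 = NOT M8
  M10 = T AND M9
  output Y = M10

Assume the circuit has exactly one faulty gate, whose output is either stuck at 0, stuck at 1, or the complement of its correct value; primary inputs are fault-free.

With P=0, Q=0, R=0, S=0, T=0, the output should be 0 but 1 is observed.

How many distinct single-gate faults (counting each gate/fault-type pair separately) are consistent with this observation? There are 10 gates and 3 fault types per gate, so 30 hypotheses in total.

2

Fault-free: M1=0, M2=0, M3=0, M4=0, M5=1, M6=1, M7=0, M8=0, M9=1, M10=0 → 0. Observed 1.
  M1: none of the 3 fault types match ✗
  M2: none of the 3 fault types match ✗
  M3: none of the 3 fault types match ✗
  M4: none of the 3 fault types match ✗
  M5: none of the 3 fault types match ✗
  M6: none of the 3 fault types match ✗
  M7: none of the 3 fault types match ✗
  M8: none of the 3 fault types match ✗
  M9: none of the 3 fault types match ✗
  M10: stuck-at-1, inverted output ✓; others ✗
Consistent faults: {M10 stuck-at-1, M10 inverted output} — 2 in all.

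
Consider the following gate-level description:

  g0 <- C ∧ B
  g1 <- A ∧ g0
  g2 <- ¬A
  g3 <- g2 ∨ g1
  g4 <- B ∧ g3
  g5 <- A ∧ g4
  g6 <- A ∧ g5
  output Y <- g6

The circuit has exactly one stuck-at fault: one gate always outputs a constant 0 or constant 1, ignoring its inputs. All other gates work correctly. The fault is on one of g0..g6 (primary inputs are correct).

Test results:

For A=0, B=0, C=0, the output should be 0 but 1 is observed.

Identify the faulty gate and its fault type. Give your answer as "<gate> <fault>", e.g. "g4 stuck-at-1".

Fault-free values for test 1 (A=0, B=0, C=0): g0=0, g1=0, g2=1, g3=1, g4=0, g5=0, g6=0, giving Y=0. Observed 1.
Test 1: faults giving observed 1 are {g6 stuck-at-1}.
Only g6 stuck-at-1 is consistent with every test.

g6 stuck-at-1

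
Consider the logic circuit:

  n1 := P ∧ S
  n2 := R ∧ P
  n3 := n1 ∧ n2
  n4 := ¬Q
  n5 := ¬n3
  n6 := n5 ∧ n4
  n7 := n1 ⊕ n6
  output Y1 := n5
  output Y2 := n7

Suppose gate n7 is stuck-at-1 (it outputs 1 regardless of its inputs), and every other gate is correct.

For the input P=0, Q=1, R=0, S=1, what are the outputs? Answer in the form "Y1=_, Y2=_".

Y1=1, Y2=1

Propagate with n7 forced: n1=0, n2=0, n3=0, n4=0, n5=1, n6=0, n7=1 [stuck-at-1].
So the outputs are Y1=1, Y2=1. (Without the fault they would be Y1=1, Y2=0.)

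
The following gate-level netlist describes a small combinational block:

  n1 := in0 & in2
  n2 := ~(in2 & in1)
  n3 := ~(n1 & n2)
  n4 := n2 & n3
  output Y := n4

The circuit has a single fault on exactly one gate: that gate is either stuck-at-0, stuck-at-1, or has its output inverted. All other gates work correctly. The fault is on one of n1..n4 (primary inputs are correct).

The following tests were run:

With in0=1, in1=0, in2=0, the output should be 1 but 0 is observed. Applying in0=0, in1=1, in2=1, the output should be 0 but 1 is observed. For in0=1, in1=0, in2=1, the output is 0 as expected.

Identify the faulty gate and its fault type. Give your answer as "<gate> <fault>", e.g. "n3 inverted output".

Fault-free values for test 1 (in0=1, in1=0, in2=0): n1=0, n2=1, n3=1, n4=1, giving Y=1. Observed 0.
Test 1: faults giving observed 0 are {n1 stuck-at-1, n1 inverted output, n2 stuck-at-0, n2 inverted output, n3 stuck-at-0, n3 inverted output, n4 stuck-at-0, n4 inverted output}.
Test 2 (in0=0, in1=1, in2=1): fault-free n1=0, n2=0, n3=1, n4=0 → 0; observed 1. Eliminates n1 stuck-at-1, n1 inverted output, n2 stuck-at-0, n3 stuck-at-0, n3 inverted output, n4 stuck-at-0.
Test 3 (in0=1, in1=0, in2=1): fault-free n1=1, n2=1, n3=0, n4=0 → 0; observed 0. Eliminates n4 inverted output.
Only n2 inverted output is consistent with every test.

n2 inverted output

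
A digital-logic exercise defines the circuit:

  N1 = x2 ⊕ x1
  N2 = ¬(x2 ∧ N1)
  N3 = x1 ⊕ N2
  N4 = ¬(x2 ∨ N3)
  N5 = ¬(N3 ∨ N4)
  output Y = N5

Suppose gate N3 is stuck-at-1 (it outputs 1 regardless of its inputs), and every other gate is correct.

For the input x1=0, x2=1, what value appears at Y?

0

Propagate with N3 forced: N1=1, N2=0, N3=1 [stuck-at-1], N4=0, N5=0.
So Y = 0. (Without the fault it would be 1.)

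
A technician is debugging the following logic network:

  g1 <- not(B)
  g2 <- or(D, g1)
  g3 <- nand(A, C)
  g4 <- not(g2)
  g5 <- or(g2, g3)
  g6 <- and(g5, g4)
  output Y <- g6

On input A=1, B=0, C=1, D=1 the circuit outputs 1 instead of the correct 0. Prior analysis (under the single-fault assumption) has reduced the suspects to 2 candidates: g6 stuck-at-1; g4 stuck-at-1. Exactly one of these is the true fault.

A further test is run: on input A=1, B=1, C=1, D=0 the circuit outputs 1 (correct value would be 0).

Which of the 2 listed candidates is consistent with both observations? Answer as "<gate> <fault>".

Evaluate each candidate on input A=1, B=1, C=1, D=0:
  g6 stuck-at-1: g1=0, g2=0, g3=0, g4=1, g5=0, g6=1 [stuck-at-1] → 1 — matches
  g4 stuck-at-1: g1=0, g2=0, g3=0, g4=1 [stuck-at-1], g5=0, g6=0 → 0 — eliminated
Only g6 stuck-at-1 reproduces the observed 1.

g6 stuck-at-1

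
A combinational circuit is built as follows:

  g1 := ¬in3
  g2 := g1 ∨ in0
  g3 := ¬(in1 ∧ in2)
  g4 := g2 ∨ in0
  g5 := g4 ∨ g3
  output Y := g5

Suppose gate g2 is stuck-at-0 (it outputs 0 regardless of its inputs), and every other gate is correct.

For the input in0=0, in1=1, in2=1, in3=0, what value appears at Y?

0

Propagate with g2 forced: g1=1, g2=0 [stuck-at-0], g3=0, g4=0, g5=0.
So Y = 0. (Without the fault it would be 1.)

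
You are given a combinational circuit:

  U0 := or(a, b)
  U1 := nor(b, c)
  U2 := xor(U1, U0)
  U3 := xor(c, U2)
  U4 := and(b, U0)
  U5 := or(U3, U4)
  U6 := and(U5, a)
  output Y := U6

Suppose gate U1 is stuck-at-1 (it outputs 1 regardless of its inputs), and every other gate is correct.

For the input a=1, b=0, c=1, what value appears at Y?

1

Propagate with U1 forced: U0=1, U1=1 [stuck-at-1], U2=0, U3=1, U4=0, U5=1, U6=1.
So Y = 1. (Without the fault it would be 0.)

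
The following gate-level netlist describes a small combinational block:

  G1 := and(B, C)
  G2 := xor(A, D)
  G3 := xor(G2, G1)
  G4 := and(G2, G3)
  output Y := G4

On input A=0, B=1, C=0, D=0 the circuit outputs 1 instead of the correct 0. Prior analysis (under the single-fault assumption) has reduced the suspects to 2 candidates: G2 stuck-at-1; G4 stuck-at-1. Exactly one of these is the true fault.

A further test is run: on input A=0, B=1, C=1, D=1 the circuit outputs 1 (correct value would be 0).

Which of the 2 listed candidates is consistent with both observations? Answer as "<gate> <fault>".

G4 stuck-at-1

Evaluate each candidate on input A=0, B=1, C=1, D=1:
  G2 stuck-at-1: G1=1, G2=1 [stuck-at-1], G3=0, G4=0 → 0 — eliminated
  G4 stuck-at-1: G1=1, G2=1, G3=0, G4=1 [stuck-at-1] → 1 — matches
Only G4 stuck-at-1 reproduces the observed 1.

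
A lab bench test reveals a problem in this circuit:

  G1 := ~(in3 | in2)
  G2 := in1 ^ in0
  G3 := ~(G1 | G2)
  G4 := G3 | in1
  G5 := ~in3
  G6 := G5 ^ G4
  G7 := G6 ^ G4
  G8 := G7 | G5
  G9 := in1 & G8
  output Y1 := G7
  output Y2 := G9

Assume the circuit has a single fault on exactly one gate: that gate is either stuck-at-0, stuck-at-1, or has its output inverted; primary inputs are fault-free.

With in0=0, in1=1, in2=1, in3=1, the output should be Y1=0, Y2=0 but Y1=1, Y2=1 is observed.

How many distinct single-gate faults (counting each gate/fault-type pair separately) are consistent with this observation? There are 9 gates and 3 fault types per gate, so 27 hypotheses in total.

6

Fault-free: G1=0, G2=1, G3=0, G4=1, G5=0, G6=1, G7=0, G8=0, G9=0 → Y1=0, Y2=0. Observed Y1=1, Y2=1.
  G1: none of the 3 fault types match ✗
  G2: none of the 3 fault types match ✗
  G3: none of the 3 fault types match ✗
  G4: none of the 3 fault types match ✗
  G5: stuck-at-1, inverted output ✓; others ✗
  G6: stuck-at-0, inverted output ✓; others ✗
  G7: stuck-at-1, inverted output ✓; others ✗
  G8: none of the 3 fault types match ✗
  G9: none of the 3 fault types match ✗
Consistent faults: {G5 stuck-at-1, G5 inverted output, G6 stuck-at-0, G6 inverted output, G7 stuck-at-1, G7 inverted output} — 6 in all.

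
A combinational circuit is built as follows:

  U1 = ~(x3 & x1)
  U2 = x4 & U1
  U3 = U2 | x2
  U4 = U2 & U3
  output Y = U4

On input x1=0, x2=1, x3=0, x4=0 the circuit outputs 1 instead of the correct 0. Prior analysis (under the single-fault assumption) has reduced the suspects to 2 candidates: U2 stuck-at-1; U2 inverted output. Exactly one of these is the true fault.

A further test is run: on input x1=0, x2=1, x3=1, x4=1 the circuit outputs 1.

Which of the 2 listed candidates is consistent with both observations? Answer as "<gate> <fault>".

U2 stuck-at-1

Evaluate each candidate on input x1=0, x2=1, x3=1, x4=1:
  U2 stuck-at-1: U1=1, U2=1 [stuck-at-1], U3=1, U4=1 → 1 — matches
  U2 inverted output: U1=1, U2=0 [inverted output], U3=1, U4=0 → 0 — eliminated
Only U2 stuck-at-1 reproduces the observed 1.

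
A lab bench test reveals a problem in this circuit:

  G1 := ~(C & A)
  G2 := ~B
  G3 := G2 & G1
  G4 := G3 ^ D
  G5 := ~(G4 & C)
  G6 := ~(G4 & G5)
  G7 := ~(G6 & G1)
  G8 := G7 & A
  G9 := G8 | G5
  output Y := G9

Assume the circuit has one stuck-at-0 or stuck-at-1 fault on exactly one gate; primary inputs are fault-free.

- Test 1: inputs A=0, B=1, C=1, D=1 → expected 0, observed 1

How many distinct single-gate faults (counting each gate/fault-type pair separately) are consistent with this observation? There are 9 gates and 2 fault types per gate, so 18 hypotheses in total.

6

Fault-free: G1=1, G2=0, G3=0, G4=1, G5=0, G6=1, G7=0, G8=0, G9=0 → 0. Observed 1.
  G1: none of the 2 fault types match ✗
  G2: stuck-at-1 ✓; others ✗
  G3: stuck-at-1 ✓; others ✗
  G4: stuck-at-0 ✓; others ✗
  G5: stuck-at-1 ✓; others ✗
  G6: none of the 2 fault types match ✗
  G7: none of the 2 fault types match ✗
  G8: stuck-at-1 ✓; others ✗
  G9: stuck-at-1 ✓; others ✗
Consistent faults: {G2 stuck-at-1, G3 stuck-at-1, G4 stuck-at-0, G5 stuck-at-1, G8 stuck-at-1, G9 stuck-at-1} — 6 in all.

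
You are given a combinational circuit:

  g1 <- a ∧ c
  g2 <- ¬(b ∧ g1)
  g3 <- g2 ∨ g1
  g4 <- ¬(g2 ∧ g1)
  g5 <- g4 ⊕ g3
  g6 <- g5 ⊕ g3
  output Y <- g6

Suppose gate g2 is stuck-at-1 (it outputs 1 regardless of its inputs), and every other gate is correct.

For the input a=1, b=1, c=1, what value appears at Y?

0

Propagate with g2 forced: g1=1, g2=1 [stuck-at-1], g3=1, g4=0, g5=1, g6=0.
So Y = 0. (Without the fault it would be 1.)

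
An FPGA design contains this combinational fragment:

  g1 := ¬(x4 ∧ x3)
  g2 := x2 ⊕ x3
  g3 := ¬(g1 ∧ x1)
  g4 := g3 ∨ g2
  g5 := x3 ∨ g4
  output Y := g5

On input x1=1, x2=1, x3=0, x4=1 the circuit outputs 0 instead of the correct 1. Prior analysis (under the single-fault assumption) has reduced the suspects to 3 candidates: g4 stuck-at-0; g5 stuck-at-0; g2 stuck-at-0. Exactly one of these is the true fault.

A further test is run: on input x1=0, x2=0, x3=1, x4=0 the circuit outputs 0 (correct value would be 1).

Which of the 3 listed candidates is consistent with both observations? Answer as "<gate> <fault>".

Evaluate each candidate on input x1=0, x2=0, x3=1, x4=0:
  g4 stuck-at-0: g1=1, g2=1, g3=1, g4=0 [stuck-at-0], g5=1 → 1 — eliminated
  g5 stuck-at-0: g1=1, g2=1, g3=1, g4=1, g5=0 [stuck-at-0] → 0 — matches
  g2 stuck-at-0: g1=1, g2=0 [stuck-at-0], g3=1, g4=1, g5=1 → 1 — eliminated
Only g5 stuck-at-0 reproduces the observed 0.

g5 stuck-at-0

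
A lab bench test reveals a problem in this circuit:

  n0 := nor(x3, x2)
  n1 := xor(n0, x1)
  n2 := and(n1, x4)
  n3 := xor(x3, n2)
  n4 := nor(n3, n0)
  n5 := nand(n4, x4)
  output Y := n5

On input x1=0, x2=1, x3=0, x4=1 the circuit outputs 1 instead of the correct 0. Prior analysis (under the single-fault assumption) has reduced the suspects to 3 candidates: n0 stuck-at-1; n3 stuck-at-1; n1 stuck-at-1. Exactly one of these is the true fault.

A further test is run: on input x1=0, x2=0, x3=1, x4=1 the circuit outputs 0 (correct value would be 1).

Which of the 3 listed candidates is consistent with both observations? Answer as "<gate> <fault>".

n1 stuck-at-1

Evaluate each candidate on input x1=0, x2=0, x3=1, x4=1:
  n0 stuck-at-1: n0=1 [stuck-at-1], n1=1, n2=1, n3=0, n4=0, n5=1 → 1 — eliminated
  n3 stuck-at-1: n0=0, n1=0, n2=0, n3=1 [stuck-at-1], n4=0, n5=1 → 1 — eliminated
  n1 stuck-at-1: n0=0, n1=1 [stuck-at-1], n2=1, n3=0, n4=1, n5=0 → 0 — matches
Only n1 stuck-at-1 reproduces the observed 0.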